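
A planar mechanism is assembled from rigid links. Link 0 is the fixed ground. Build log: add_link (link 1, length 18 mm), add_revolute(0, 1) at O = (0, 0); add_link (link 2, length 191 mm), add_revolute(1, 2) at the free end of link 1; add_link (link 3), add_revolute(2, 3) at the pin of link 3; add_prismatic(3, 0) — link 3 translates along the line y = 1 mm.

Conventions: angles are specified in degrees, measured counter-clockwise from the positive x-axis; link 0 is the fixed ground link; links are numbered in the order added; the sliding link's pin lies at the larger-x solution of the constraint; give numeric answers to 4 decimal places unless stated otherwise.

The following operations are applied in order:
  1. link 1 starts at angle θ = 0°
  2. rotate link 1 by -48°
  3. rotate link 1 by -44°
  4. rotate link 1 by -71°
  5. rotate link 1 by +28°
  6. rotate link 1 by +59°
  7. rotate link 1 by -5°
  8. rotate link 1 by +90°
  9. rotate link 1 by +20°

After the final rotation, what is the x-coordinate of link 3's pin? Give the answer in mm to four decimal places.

geometry: r = 18 mm, L = 191 mm, e = 1 mm; θ starts at 0°
rotate link 1 by -48°: θ ← 0° -48° = -48°
rotate link 1 by -44°: θ ← -48° -44° = -92°
rotate link 1 by -71°: θ ← -92° -71° = -163°
rotate link 1 by +28°: θ ← -163° +28° = -135°
rotate link 1 by +59°: θ ← -135° +59° = -76°
rotate link 1 by -5°: θ ← -76° -5° = -81°
rotate link 1 by +90°: θ ← -81° +90° = 9°
rotate link 1 by +20°: θ ← 9° +20° = 29°
crank pin P = (r cos θ, r sin θ) = (15.743155, 8.726573)
h = r sin θ − e = 8.726573 − 1 = 7.726573
x = r cos θ + √(L² − h²) = 15.743155 + 190.843653 = 206.586808

206.5868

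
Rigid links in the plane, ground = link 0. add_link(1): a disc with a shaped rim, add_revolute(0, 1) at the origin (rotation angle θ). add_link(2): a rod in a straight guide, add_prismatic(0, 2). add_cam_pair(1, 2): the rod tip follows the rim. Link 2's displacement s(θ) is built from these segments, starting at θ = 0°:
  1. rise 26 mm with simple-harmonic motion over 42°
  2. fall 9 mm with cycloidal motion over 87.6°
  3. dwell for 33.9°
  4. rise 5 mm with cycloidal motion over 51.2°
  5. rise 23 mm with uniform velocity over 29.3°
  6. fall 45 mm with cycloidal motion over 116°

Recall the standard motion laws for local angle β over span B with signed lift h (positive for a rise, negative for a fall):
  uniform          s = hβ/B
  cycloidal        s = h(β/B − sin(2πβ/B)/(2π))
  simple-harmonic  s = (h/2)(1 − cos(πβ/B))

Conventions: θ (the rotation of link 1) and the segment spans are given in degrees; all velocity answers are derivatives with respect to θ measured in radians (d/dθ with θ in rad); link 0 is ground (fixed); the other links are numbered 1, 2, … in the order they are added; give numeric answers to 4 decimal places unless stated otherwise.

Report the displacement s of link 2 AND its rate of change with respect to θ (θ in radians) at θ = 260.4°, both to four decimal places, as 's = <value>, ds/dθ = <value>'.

segment 1 (0° to 42°, simple-harmonic, h = 26) is passed completely: s = 0.0000 + (26) = 26.0000
segment 2 (42° to 129.6°, cycloidal, h = -9) is passed completely: s = 26.0000 + (-9) = 17.0000
segment 3 (129.6° to 163.5°, dwell): s unchanged at 17.0000
segment 4 (163.5° to 214.7°, cycloidal, h = 5) is passed completely: s = 17.0000 + (5) = 22.0000
segment 5 (214.7° to 244°, uniform, h = 23) is passed completely: s = 22.0000 + (23) = 45.0000
θ = 260.4° falls in segment 6 (244° to 360°, cycloidal, h = -45): β = 260.4 − 244 = 16.4°, B = 116°; Δs = -45·(0.1414 − sin(2π·0.1414)/(2π)) = -0.8043; s = 45.0000 − 0.8043 = 44.1957
velocity in seg [244°–360°] (cycloidal), θ in radians: β = 16.4° = 0.2862 rad, B = 116° = 2.0246 rad; ds/dθ = (h/B)(1 − cos(2πβ/B)) = ((-45)/2.0246)(1 − cos(2π·0.1414)) = -8.207861 mm/rad

s = 44.1957, ds/dθ = -8.2079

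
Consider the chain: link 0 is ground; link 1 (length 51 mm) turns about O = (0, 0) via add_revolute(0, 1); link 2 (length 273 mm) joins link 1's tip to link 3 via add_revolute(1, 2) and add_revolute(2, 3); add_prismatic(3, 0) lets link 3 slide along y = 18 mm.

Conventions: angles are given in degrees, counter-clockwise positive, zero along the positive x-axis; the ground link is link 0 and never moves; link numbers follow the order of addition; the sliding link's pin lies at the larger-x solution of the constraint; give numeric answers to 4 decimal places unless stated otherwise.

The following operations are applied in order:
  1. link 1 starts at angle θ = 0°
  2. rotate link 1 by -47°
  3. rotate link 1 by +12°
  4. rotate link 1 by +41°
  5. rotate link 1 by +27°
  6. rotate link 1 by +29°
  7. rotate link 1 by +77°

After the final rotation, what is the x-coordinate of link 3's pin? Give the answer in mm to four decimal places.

geometry: r = 51 mm, L = 273 mm, e = 18 mm; θ starts at 0°
rotate link 1 by -47°: θ ← 0° -47° = -47°
rotate link 1 by +12°: θ ← -47° +12° = -35°
rotate link 1 by +41°: θ ← -35° +41° = 6°
rotate link 1 by +27°: θ ← 6° +27° = 33°
rotate link 1 by +29°: θ ← 33° +29° = 62°
rotate link 1 by +77°: θ ← 62° +77° = 139°
crank pin P = (r cos θ, r sin θ) = (-38.490189, 33.459010)
h = r sin θ − e = 33.459010 − 18 = 15.459010
x = r cos θ + √(L² − h²) = -38.490189 + 272.561954 = 234.071766

234.0718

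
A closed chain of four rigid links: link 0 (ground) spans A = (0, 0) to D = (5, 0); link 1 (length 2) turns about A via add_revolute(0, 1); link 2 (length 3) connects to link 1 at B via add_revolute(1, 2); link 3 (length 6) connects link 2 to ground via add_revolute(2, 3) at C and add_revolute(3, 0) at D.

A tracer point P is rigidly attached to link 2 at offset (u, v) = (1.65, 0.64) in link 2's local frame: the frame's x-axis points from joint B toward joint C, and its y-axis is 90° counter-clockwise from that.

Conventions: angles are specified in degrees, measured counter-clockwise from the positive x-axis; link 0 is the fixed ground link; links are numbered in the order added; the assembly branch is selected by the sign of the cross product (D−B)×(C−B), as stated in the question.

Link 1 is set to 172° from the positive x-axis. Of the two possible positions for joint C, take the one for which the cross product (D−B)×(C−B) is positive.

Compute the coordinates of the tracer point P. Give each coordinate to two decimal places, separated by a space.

A=(0,0), D=(5.00,0)
B = A + 2.00·(cos172°, sin172°) = (-1.9805, 0.2783)
|BD| = 6.9861
circle(B,3.00) ∩ circle(D,6.00): a=1.5606, h=2.5621
  candidates: C₊=(-0.3191,2.7762) cross=17.899; C₋=(-0.5232,-2.3439) cross=-17.899
  branch + wants cross > 0 → take C=(-0.3191,2.7762) (cross=17.899)
ex = (C−B)/|BC| = (0.5538,0.8326); ey = (-0.8326,0.5538)
P = B + 1.65·ex + 0.64·ey = (-1.5996,2.0066)

-1.60 2.01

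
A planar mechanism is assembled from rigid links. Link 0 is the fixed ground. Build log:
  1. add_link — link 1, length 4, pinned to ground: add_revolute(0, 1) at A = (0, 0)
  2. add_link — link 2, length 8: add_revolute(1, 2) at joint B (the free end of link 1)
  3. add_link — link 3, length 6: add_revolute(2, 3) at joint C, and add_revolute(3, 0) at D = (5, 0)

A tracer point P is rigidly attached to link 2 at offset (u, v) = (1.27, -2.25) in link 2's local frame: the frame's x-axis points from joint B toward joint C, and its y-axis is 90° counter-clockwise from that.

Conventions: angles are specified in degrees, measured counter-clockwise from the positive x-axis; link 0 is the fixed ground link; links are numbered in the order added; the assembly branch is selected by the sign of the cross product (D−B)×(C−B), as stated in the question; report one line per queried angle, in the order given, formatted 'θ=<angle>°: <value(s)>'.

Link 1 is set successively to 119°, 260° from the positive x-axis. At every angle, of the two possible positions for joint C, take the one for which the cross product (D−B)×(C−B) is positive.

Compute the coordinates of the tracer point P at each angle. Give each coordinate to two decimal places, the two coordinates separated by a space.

A=(0,0), D=(5.00,0)
θ=119°: B = A + 4.00·(cos119°, sin119°) = (-1.9392, 3.4985)
θ=119°: |BD| = 7.7713
θ=119°: circle(B,8.00) ∩ circle(D,6.00): a=5.6871, h=5.6264
θ=119°:   candidates: C₊=(5.6719,5.9623) cross=43.724; C₋=(0.6061,-4.0858) cross=-43.724
θ=119°:   branch + wants cross > 0 → take C=(5.6719,5.9623) (cross=43.724)
θ=119°: ex = (C−B)/|BC| = (0.9514,0.3080); ey = (-0.3080,0.9514)
θ=119°: P = B + 1.27·ex + -2.25·ey = (-0.0380,1.7490)
θ=260°: B = A + 4.00·(cos260°, sin260°) = (-0.6946, -3.9392)
θ=260°: |BD| = 6.9243
θ=260°: circle(B,8.00) ∩ circle(D,6.00): a=5.4840, h=5.8246
θ=260°:   candidates: C₊=(0.5019,3.9708) cross=40.331; C₋=(7.1291,-5.6095) cross=-40.331
θ=260°:   branch + wants cross > 0 → take C=(0.5019,3.9708) (cross=40.331)
θ=260°: ex = (C−B)/|BC| = (0.1496,0.9888); ey = (-0.9888,0.1496)
θ=260°: P = B + 1.27·ex + -2.25·ey = (1.7200,-3.0200)

θ=119°: -0.04 1.75
θ=260°: 1.72 -3.02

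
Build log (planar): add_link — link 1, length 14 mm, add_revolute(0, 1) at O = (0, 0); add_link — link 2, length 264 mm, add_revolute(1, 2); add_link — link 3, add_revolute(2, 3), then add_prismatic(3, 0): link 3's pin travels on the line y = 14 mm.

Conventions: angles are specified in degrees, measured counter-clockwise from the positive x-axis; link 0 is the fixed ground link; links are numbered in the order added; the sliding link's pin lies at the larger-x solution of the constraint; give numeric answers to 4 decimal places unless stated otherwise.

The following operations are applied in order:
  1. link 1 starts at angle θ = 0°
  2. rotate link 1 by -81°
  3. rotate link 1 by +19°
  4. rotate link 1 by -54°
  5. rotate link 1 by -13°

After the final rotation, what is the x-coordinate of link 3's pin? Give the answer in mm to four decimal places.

geometry: r = 14 mm, L = 264 mm, e = 14 mm; θ starts at 0°
rotate link 1 by -81°: θ ← 0° -81° = -81°
rotate link 1 by +19°: θ ← -81° +19° = -62°
rotate link 1 by -54°: θ ← -62° -54° = -116°
rotate link 1 by -13°: θ ← -116° -13° = -129°
crank pin P = (r cos θ, r sin θ) = (-8.810485, -10.880043)
h = r sin θ − e = -10.880043 − 14 = -24.880043
x = r cos θ + √(L² − h²) = -8.810485 + 262.825005 = 254.014520

254.0145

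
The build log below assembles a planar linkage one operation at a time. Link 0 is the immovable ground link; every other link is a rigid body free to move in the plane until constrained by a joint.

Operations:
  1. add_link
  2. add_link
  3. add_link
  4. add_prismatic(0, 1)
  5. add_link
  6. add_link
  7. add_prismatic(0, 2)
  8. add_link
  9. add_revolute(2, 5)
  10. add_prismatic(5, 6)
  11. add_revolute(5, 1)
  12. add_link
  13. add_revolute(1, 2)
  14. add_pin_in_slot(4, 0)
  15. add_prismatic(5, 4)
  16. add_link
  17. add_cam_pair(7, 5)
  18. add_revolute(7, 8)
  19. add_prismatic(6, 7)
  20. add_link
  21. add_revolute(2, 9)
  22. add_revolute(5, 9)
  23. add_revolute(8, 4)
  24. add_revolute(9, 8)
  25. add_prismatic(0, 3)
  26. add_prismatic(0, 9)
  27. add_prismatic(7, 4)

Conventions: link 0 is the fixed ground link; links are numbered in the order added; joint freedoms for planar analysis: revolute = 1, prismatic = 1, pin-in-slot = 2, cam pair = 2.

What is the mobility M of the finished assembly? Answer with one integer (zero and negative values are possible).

(L,J1,J2)=(1,0,0); link0 fixed
link1: (2,0,0)
link2: (3,0,0)
link3: (4,0,0)
P 0-1 [J1]: (4,1,0)
link4: (5,1,0)
link5: (6,1,0)
P 0-2 [J1]: (6,2,0)
link6: (7,2,0)
R 2-5 [J1]: (7,3,0)
P 5-6 [J1]: (7,4,0)
R 5-1 [J1]: (7,5,0)
link7: (8,5,0)
R 1-2 [J1]: (8,6,0)
PS 4-0 [J2]: (8,6,1)
P 5-4 [J1]: (8,7,1)
link8: (9,7,1)
C 7-5 [J2]: (9,7,2)
R 7-8 [J1]: (9,8,2)
P 6-7 [J1]: (9,9,2)
link9: (10,9,2)
R 2-9 [J1]: (10,10,2)
R 5-9 [J1]: (10,11,2)
R 8-4 [J1]: (10,12,2)
R 9-8 [J1]: (10,13,2)
P 0-3 [J1]: (10,14,2)
P 0-9 [J1]: (10,15,2)
P 7-4 [J1]: (10,16,2)
Grübler: 3·9 − 2·16 − 2 = -7

M = -7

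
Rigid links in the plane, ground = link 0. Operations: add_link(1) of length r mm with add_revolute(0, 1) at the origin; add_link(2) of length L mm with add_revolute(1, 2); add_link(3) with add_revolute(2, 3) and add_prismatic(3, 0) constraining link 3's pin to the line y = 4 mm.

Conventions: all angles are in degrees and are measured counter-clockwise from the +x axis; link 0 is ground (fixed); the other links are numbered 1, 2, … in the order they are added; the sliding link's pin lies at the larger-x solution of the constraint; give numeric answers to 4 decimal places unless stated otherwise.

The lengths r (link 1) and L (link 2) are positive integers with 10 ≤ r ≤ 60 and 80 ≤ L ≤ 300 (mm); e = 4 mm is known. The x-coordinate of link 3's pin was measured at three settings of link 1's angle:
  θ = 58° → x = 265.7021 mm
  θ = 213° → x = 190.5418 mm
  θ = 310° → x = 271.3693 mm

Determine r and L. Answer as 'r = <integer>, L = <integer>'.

constraint per measurement: (x − r cos θ)² + (r sin θ − e)² = L²
subtracting the θ₁ and θ₂ equations cancels the r² and L² terms:
r = (x₁² − x₂²) / (2[(x₁cos θ₁ + e sin θ₁) − (x₂cos θ₂ + e sin θ₂)]) = 56.0000 → r = 56
L² = (x₁ − r cos θ₁)² + (r sin θ₁ − e)² = 57600.0063 → L = 240.0000 → L = 240
check at θ₃=310°: x = 271.3693 (printed 271.3693) ✓

r = 56, L = 240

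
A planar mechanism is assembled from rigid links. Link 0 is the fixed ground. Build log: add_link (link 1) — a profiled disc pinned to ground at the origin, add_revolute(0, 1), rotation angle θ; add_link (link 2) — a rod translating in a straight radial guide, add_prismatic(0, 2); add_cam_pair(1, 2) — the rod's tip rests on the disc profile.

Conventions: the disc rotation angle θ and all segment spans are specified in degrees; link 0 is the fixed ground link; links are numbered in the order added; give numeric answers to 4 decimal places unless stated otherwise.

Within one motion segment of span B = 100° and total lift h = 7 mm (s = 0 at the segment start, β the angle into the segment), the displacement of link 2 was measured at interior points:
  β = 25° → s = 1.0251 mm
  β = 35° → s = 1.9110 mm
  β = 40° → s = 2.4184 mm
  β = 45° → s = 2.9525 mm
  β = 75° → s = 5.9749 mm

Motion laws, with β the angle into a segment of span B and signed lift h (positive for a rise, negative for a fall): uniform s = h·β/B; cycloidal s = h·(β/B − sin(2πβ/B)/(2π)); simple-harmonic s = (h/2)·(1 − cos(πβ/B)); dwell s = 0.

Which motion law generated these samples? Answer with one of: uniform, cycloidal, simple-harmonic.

candidates at β/B = r: uniform s = h·r (linear in β); cycloidal s = h·(r − sin(2πr)/(2π)); simple-harmonic s = (h/2)(1 − cos(πr))
β=25°: printed 1.0251 | uniform 1.7500, cycloidal 0.6359, simple-harmonic 1.0251
β=35°: printed 1.9110 | uniform 2.4500, cycloidal 1.5487, simple-harmonic 1.9110
β=40°: printed 2.4184 | uniform 2.8000, cycloidal 2.1452, simple-harmonic 2.4184
β=45°: printed 2.9525 | uniform 3.1500, cycloidal 2.8057, simple-harmonic 2.9525
β=75°: printed 5.9749 | uniform 5.2500, cycloidal 6.3641, simple-harmonic 5.9749
only one law matches every sample → simple-harmonic

simple-harmonic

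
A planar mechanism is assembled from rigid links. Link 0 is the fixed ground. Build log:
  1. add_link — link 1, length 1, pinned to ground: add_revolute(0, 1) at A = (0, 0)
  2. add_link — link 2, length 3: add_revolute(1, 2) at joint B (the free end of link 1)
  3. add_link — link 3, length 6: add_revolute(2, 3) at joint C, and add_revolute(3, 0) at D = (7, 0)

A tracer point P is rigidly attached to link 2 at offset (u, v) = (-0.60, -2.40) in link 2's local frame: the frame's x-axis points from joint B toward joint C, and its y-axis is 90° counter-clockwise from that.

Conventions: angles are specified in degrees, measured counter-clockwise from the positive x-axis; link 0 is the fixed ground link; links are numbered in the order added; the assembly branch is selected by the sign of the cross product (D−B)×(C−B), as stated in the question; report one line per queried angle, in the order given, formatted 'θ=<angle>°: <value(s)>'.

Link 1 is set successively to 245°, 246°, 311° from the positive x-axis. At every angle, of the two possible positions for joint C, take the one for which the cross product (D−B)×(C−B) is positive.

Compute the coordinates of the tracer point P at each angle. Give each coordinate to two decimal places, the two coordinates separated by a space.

A=(0,0), D=(7.00,0)
θ=245°: B = A + 1.00·(cos245°, sin245°) = (-0.4226, -0.9063)
θ=245°: |BD| = 7.4777
θ=245°: circle(B,3.00) ∩ circle(D,6.00): a=1.9335, h=2.2938
θ=245°:   candidates: C₊=(1.2186,1.6049) cross=17.152; C₋=(1.7747,-2.9489) cross=-17.152
θ=245°:   branch + wants cross > 0 → take C=(1.2186,1.6049) (cross=17.152)
θ=245°: ex = (C−B)/|BC| = (0.5471,0.8371); ey = (-0.8371,0.5471)
θ=245°: P = B + -0.60·ex + -2.40·ey = (1.2581,-2.7216)
θ=246°: B = A + 1.00·(cos246°, sin246°) = (-0.4067, -0.9135)
θ=246°: |BD| = 7.4629
θ=246°: circle(B,3.00) ∩ circle(D,6.00): a=1.9225, h=2.3031
θ=246°:   candidates: C₊=(1.2194,1.6075) cross=17.187; C₋=(1.7832,-2.9640) cross=-17.187
θ=246°:   branch + wants cross > 0 → take C=(1.2194,1.6075) (cross=17.187)
θ=246°: ex = (C−B)/|BC| = (0.5420,0.8404); ey = (-0.8404,0.5420)
θ=246°: P = B + -0.60·ex + -2.40·ey = (1.2849,-2.7186)
θ=311°: B = A + 1.00·(cos311°, sin311°) = (0.6561, -0.7547)
θ=311°: |BD| = 6.3887
θ=311°: circle(B,3.00) ∩ circle(D,6.00): a=1.0812, h=2.7984
θ=311°:   candidates: C₊=(1.3991,2.1518) cross=17.878; C₋=(2.0603,-3.4058) cross=-17.878
θ=311°:   branch + wants cross > 0 → take C=(1.3991,2.1518) (cross=17.878)
θ=311°: ex = (C−B)/|BC| = (0.2477,0.9688); ey = (-0.9688,0.2477)
θ=311°: P = B + -0.60·ex + -2.40·ey = (2.8327,-1.9305)

θ=245°: 1.26 -2.72
θ=246°: 1.28 -2.72
θ=311°: 2.83 -1.93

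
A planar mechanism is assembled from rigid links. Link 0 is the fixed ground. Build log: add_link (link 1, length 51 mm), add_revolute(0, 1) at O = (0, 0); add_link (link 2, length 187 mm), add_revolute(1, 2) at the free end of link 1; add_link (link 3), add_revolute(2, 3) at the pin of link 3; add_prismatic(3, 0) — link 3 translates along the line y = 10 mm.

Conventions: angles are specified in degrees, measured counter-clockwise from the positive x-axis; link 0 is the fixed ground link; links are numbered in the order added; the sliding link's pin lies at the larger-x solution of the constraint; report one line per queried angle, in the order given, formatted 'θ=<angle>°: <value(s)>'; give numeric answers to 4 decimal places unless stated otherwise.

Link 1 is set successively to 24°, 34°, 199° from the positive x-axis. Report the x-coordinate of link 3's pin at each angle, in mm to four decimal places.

geometry: r = 51 mm, L = 187 mm, e = 10 mm
θ=24°: crank pin P = (r cos θ, r sin θ) = (46.590818, 20.743569)
θ=24°: h = r sin θ − e = 20.743569 − 10 = 10.743569
θ=24°: x = r cos θ + √(L² − h²) = 46.590818 + 186.691124 = 233.281942
θ=34°: crank pin P = (r cos θ, r sin θ) = (42.280916, 28.518838)
θ=34°: h = r sin θ − e = 28.518838 − 10 = 18.518838
θ=34°: x = r cos θ + √(L² − h²) = 42.280916 + 186.080769 = 228.361685
θ=199°: crank pin P = (r cos θ, r sin θ) = (-48.221447, -16.603976)
θ=199°: h = r sin θ − e = -16.603976 − 10 = -26.603976
θ=199°: x = r cos θ + √(L² − h²) = -48.221447 + 185.097889 = 136.876442

θ=24°: 233.2819
θ=34°: 228.3617
θ=199°: 136.8764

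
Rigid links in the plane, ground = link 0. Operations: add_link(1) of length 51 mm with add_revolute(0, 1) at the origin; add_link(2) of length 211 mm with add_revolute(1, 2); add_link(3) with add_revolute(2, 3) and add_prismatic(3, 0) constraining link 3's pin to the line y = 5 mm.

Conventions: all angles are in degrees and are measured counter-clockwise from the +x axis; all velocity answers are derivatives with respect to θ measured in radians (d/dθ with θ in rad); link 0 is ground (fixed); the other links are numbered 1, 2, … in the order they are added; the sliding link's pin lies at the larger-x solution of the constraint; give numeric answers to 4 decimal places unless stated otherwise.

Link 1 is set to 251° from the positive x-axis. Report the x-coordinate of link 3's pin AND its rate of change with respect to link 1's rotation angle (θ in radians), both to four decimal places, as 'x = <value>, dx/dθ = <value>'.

geometry: r = 51 mm, L = 211 mm, e = 5 mm
crank pin P = (r cos θ, r sin θ) = (-16.603976, -48.221447)
h = r sin θ − e = -48.221447 − 5 = -53.221447
x = r cos θ + √(L² − h²) = -16.603976 + 204.177564 = 187.573588
dx/dθ = −r sin θ − h·r cos θ/√(L² − h²) (θ in radians; h = -53.221447) = 43.893412

x = 187.5736, dx/dθ = 43.8934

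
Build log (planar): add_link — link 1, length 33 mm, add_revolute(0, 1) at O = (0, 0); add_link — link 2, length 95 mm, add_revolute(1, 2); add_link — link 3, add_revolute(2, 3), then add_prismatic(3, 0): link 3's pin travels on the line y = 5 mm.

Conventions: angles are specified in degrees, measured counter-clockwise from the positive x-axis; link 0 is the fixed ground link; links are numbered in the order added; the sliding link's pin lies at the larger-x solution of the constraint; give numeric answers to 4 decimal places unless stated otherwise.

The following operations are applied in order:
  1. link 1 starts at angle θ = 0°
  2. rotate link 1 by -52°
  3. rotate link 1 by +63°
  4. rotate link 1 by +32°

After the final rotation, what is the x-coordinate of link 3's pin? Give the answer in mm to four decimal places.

geometry: r = 33 mm, L = 95 mm, e = 5 mm; θ starts at 0°
rotate link 1 by -52°: θ ← 0° -52° = -52°
rotate link 1 by +63°: θ ← -52° +63° = 11°
rotate link 1 by +32°: θ ← 11° +32° = 43°
crank pin P = (r cos θ, r sin θ) = (24.134672, 22.505946)
h = r sin θ − e = 22.505946 − 5 = 17.505946
x = r cos θ + √(L² − h²) = 24.134672 + 93.373132 = 117.507805

117.5078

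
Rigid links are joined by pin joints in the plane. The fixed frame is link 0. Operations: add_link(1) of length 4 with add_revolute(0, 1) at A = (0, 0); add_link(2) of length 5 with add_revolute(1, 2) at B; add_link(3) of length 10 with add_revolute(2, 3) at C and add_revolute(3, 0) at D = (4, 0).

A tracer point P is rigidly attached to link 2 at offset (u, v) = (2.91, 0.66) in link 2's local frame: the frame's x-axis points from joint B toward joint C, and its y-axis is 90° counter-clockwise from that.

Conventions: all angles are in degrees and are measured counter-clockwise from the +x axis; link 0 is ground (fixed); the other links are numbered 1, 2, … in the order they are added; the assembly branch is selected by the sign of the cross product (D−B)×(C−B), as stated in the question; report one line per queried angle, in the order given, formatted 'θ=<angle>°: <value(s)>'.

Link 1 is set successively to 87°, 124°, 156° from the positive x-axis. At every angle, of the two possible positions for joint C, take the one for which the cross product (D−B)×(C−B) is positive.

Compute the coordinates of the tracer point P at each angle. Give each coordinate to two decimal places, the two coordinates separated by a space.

A=(0,0), D=(4.00,0)
θ=87°: B = A + 4.00·(cos87°, sin87°) = (0.2093, 3.9945)
θ=87°: |BD| = 5.5068
θ=87°: circle(B,5.00) ∩ circle(D,10.00): a=-4.0563, h=2.9234
θ=87°:   candidates: C₊=(-0.4622,8.9492) cross=16.099; C₋=(-4.7034,4.9245) cross=-16.099
θ=87°:   branch + wants cross > 0 → take C=(-0.4622,8.9492) (cross=16.099)
θ=87°: ex = (C−B)/|BC| = (-0.1343,0.9909); ey = (-0.9909,-0.1343)
θ=87°: P = B + 2.91·ex + 0.66·ey = (-0.8355,6.7895)
θ=124°: B = A + 4.00·(cos124°, sin124°) = (-2.2368, 3.3162)
θ=124°: |BD| = 7.0636
θ=124°: circle(B,5.00) ∩ circle(D,10.00): a=-1.7771, h=4.6735
θ=124°:   candidates: C₊=(-1.6118,8.2769) cross=33.012; C₋=(-6.0000,0.0240) cross=-33.012
θ=124°:   branch + wants cross > 0 → take C=(-1.6118,8.2769) (cross=33.012)
θ=124°: ex = (C−B)/|BC| = (0.1250,0.9922); ey = (-0.9922,0.1250)
θ=124°: P = B + 2.91·ex + 0.66·ey = (-2.5279,6.2858)
θ=156°: B = A + 4.00·(cos156°, sin156°) = (-3.6542, 1.6269)
θ=156°: |BD| = 7.8252
θ=156°: circle(B,5.00) ∩ circle(D,10.00): a=-0.8796, h=4.9220
θ=156°:   candidates: C₊=(-3.4912,6.6243) cross=38.516; C₋=(-5.5379,-3.0046) cross=-38.516
θ=156°:   branch + wants cross > 0 → take C=(-3.4912,6.6243) (cross=38.516)
θ=156°: ex = (C−B)/|BC| = (0.0326,0.9995); ey = (-0.9995,0.0326)
θ=156°: P = B + 2.91·ex + 0.66·ey = (-4.2190,4.5569)

θ=87°: -0.84 6.79
θ=124°: -2.53 6.29
θ=156°: -4.22 4.56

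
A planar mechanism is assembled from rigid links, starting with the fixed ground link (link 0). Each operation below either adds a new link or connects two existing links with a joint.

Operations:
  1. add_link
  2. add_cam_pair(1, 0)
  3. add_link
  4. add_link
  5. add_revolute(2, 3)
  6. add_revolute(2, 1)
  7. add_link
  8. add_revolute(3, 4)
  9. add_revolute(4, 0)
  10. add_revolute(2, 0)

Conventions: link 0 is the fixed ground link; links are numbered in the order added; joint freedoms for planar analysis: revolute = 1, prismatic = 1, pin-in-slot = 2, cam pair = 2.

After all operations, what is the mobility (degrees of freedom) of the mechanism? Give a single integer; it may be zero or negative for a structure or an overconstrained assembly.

L=1 J1=0 J2=0
add link → L=2 J1=0 J2=0
C@1,0 dof=2 J2 → L=2 J1=0 J2=1
add link → L=3 J1=0 J2=1
add link → L=4 J1=0 J2=1
R@2,3 dof=1 J1 → L=4 J1=1 J2=1
R@2,1 dof=1 J1 → L=4 J1=2 J2=1
add link → L=5 J1=2 J2=1
R@3,4 dof=1 J1 → L=5 J1=3 J2=1
R@4,0 dof=1 J1 → L=5 J1=4 J2=1
R@2,0 dof=1 J1 → L=5 J1=5 J2=1
M=3(L−1)−2J1−J2=3·4−2·5−1=1

M = 1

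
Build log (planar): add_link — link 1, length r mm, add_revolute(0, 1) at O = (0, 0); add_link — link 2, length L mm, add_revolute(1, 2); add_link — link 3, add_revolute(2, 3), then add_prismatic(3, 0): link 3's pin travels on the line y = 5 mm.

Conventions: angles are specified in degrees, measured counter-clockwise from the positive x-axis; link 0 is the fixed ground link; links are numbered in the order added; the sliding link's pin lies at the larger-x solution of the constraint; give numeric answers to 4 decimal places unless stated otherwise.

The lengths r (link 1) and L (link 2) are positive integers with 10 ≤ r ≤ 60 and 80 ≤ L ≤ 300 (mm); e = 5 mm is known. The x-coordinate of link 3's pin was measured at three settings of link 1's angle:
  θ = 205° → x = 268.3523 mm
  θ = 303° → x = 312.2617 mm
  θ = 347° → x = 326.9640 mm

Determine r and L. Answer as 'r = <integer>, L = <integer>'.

constraint per measurement: (x − r cos θ)² + (r sin θ − e)² = L²
subtracting the θ₁ and θ₂ equations cancels the r² and L² terms:
r = (x₁² − x₂²) / (2[(x₁cos θ₁ + e sin θ₁) − (x₂cos θ₂ + e sin θ₂)]) = 31.0001 → r = 31
L² = (x₁ − r cos θ₁)² + (r sin θ₁ − e)² = 88208.9749 → L = 297.0000 → L = 297
check at θ₃=347°: x = 326.9640 (printed 326.9640) ✓

r = 31, L = 297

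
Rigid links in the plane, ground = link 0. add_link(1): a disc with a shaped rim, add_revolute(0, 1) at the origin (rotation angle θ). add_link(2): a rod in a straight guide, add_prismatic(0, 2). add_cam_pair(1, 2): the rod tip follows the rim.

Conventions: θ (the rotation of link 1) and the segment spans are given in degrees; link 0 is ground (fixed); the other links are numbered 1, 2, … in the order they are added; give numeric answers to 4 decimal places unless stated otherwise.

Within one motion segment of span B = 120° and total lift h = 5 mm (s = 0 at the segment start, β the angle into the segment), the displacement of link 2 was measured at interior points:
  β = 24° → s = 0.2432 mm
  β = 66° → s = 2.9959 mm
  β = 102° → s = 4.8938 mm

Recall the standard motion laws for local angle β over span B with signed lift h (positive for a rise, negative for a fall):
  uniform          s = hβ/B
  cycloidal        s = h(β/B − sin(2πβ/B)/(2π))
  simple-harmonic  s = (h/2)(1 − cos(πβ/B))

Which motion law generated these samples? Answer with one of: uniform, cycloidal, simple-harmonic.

candidates at β/B = r: uniform s = h·r (linear in β); cycloidal s = h·(r − sin(2πr)/(2π)); simple-harmonic s = (h/2)(1 − cos(πr))
β=24°: printed 0.2432 | uniform 1.0000, cycloidal 0.2432, simple-harmonic 0.4775
β=66°: printed 2.9959 | uniform 2.7500, cycloidal 2.9959, simple-harmonic 2.8911
β=102°: printed 4.8938 | uniform 4.2500, cycloidal 4.8938, simple-harmonic 4.7275
only one law matches every sample → cycloidal

cycloidal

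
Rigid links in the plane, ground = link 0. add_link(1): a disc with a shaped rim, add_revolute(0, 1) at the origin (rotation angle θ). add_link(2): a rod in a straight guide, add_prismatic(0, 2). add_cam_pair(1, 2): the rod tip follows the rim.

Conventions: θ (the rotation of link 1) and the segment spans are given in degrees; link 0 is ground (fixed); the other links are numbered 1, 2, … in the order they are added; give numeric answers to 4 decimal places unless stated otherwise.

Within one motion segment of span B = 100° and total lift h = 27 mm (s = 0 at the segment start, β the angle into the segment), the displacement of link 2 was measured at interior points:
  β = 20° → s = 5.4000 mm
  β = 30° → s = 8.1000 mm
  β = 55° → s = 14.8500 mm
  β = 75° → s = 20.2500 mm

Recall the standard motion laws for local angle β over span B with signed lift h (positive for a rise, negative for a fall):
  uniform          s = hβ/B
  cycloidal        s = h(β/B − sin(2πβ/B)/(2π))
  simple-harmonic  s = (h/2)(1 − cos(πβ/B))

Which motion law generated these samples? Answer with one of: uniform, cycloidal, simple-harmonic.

candidates at β/B = r: uniform s = h·r (linear in β); cycloidal s = h·(r − sin(2πr)/(2π)); simple-harmonic s = (h/2)(1 − cos(πr))
β=20°: printed 5.4000 | uniform 5.4000, cycloidal 1.3131, simple-harmonic 2.5783
β=30°: printed 8.1000 | uniform 8.1000, cycloidal 4.0131, simple-harmonic 5.5649
β=55°: printed 14.8500 | uniform 14.8500, cycloidal 16.1779, simple-harmonic 15.6119
β=75°: printed 20.2500 | uniform 20.2500, cycloidal 24.5472, simple-harmonic 23.0459
only one law matches every sample → uniform

uniform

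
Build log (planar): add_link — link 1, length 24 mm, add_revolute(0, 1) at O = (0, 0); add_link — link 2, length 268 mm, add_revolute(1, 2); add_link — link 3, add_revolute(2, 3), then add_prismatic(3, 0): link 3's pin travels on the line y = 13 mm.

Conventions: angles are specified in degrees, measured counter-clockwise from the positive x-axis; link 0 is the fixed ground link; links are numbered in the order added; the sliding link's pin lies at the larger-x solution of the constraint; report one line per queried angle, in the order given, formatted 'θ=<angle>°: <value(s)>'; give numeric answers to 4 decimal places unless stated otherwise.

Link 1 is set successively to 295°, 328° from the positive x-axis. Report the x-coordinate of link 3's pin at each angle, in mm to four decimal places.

geometry: r = 24 mm, L = 268 mm, e = 13 mm
θ=295°: crank pin P = (r cos θ, r sin θ) = (10.142838, -21.751387)
θ=295°: h = r sin θ − e = -21.751387 − 13 = -34.751387
θ=295°: x = r cos θ + √(L² − h²) = 10.142838 + 265.737354 = 275.880192
θ=328°: crank pin P = (r cos θ, r sin θ) = (20.353154, -12.718062)
θ=328°: h = r sin θ − e = -12.718062 − 13 = -25.718062
θ=328°: x = r cos θ + √(L² − h²) = 20.353154 + 266.763156 = 287.116310

θ=295°: 275.8802
θ=328°: 287.1163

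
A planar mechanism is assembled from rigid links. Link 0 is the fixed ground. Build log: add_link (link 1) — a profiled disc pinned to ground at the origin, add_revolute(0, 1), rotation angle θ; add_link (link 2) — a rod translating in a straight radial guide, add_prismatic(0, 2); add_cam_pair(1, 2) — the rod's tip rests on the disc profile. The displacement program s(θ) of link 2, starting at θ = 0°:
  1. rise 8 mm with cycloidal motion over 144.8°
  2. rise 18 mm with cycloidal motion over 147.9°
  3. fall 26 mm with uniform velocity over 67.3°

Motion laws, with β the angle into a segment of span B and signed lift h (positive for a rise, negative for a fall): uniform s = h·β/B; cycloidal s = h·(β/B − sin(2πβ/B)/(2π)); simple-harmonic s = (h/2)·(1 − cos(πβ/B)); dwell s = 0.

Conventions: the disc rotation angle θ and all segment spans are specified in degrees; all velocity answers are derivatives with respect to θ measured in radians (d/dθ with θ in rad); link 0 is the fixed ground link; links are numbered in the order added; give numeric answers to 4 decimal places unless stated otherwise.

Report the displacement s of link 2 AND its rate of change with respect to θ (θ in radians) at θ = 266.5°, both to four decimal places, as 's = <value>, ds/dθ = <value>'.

seg 1 [0°–144.8°] cycloidal, h=8: full span → s += 8 → s = 8.0000
seg 2 [144.8°–292.7°] cycloidal, h=18: θ=266.5° here. β=121.7, B=147.9. 18·(0.8229 − sin(2π·0.8229)/(2π)) = 17.3812 → s = 25.3812
velocity in seg [144.8°–292.7°] (cycloidal), θ in radians: β = 121.7° = 2.1241 rad, B = 147.9° = 2.5813 rad; ds/dθ = (h/B)(1 − cos(2πβ/B)) = (18/2.5813)(1 − cos(2π·0.8229)) = 3.891477 mm/rad

s = 25.3812, ds/dθ = 3.8915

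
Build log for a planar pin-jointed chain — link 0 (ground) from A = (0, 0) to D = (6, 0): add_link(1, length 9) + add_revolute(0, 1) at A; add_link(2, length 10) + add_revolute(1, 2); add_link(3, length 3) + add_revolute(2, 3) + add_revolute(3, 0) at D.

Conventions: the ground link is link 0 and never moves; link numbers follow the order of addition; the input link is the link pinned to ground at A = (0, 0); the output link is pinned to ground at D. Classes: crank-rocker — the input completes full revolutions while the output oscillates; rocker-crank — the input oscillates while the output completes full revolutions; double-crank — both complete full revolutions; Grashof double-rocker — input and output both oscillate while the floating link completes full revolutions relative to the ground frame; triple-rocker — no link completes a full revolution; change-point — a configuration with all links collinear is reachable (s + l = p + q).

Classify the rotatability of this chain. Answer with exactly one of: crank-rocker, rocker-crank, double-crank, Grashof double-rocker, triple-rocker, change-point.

lengths: ground=6, input=9, coupler=10, output=3
sorted: s=3 (shortest), l=10 (longest), p+q=15
s + l = 13 vs p + q = 15
s + l < p + q (Grashof) with shortest = output link → rocker-crank

rocker-crank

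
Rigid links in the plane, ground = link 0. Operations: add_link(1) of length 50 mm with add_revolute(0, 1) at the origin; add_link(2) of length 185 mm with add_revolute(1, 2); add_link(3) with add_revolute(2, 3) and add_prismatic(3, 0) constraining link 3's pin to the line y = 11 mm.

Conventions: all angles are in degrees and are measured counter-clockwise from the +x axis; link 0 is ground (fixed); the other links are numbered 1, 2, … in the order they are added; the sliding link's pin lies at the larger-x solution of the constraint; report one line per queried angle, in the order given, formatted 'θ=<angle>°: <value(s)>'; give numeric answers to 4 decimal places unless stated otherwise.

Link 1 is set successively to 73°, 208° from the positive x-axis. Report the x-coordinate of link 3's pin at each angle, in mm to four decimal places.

geometry: r = 50 mm, L = 185 mm, e = 11 mm
θ=73°: crank pin P = (r cos θ, r sin θ) = (14.618585, 47.815238)
θ=73°: h = r sin θ − e = 47.815238 − 11 = 36.815238
θ=73°: x = r cos θ + √(L² − h²) = 14.618585 + 181.299857 = 195.918443
θ=208°: crank pin P = (r cos θ, r sin θ) = (-44.147380, -23.473578)
θ=208°: h = r sin θ − e = -23.473578 − 11 = -34.473578
θ=208°: x = r cos θ + √(L² − h²) = -44.147380 + 181.759656 = 137.612276

θ=73°: 195.9184
θ=208°: 137.6123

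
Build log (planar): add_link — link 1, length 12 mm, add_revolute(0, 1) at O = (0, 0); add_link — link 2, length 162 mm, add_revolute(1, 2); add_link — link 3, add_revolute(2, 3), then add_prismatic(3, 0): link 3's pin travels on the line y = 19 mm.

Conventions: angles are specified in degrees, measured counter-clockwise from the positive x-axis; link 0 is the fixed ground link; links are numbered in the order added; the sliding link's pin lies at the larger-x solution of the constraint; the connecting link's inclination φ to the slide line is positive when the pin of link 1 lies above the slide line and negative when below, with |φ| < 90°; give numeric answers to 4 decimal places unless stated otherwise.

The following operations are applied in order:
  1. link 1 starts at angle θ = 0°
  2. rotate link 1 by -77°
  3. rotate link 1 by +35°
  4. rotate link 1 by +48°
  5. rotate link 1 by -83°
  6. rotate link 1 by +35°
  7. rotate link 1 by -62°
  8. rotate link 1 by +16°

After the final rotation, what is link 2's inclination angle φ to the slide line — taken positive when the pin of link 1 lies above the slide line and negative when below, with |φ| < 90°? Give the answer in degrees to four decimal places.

geometry: r = 12 mm, L = 162 mm, e = 19 mm; θ starts at 0°
rotate link 1 by -77°: θ ← 0° -77° = -77°
rotate link 1 by +35°: θ ← -77° +35° = -42°
rotate link 1 by +48°: θ ← -42° +48° = 6°
rotate link 1 by -83°: θ ← 6° -83° = -77°
rotate link 1 by +35°: θ ← -77° +35° = -42°
rotate link 1 by -62°: θ ← -42° -62° = -104°
rotate link 1 by +16°: θ ← -104° +16° = -88°
h = r sin θ − e = -11.992690 − 19 = -30.992690
sin φ = h / L = -30.992690 / 162 = -0.19131290
φ = arcsin(-0.19131290) = -11.029414°

-11.0294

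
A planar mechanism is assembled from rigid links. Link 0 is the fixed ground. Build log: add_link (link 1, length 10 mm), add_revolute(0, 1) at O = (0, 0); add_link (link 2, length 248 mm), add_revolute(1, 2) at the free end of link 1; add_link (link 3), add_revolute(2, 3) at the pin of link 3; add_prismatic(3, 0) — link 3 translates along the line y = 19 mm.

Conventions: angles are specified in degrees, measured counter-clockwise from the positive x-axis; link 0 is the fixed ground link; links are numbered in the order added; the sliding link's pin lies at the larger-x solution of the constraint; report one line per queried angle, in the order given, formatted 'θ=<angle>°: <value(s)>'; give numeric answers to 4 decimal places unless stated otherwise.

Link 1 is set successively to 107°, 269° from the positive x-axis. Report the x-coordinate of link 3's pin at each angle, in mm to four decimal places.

geometry: r = 10 mm, L = 248 mm, e = 19 mm
θ=107°: crank pin P = (r cos θ, r sin θ) = (-2.923717, 9.563048)
θ=107°: h = r sin θ − e = 9.563048 − 19 = -9.436952
θ=107°: x = r cos θ + √(L² − h²) = -2.923717 + 247.820386 = 244.896669
θ=269°: crank pin P = (r cos θ, r sin θ) = (-0.174524, -9.998477)
θ=269°: h = r sin θ − e = -9.998477 − 19 = -28.998477
θ=269°: x = r cos θ + √(L² − h²) = -0.174524 + 246.298779 = 246.124255

θ=107°: 244.8967
θ=269°: 246.1243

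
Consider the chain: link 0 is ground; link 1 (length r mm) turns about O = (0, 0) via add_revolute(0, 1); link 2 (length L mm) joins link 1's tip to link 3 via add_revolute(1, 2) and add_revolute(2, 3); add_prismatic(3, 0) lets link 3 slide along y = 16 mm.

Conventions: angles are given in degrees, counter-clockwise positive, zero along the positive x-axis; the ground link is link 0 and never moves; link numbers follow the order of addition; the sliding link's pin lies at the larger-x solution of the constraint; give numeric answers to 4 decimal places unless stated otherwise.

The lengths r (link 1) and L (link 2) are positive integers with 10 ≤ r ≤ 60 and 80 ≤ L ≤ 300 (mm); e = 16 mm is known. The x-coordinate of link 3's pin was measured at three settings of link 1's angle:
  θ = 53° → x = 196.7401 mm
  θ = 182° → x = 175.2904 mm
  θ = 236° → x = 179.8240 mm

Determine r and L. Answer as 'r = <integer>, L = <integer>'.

constraint per measurement: (x − r cos θ)² + (r sin θ − e)² = L²
subtracting the θ₁ and θ₂ equations cancels the r² and L² terms:
r = (x₁² − x₂²) / (2[(x₁cos θ₁ + e sin θ₁) − (x₂cos θ₂ + e sin θ₂)]) = 13.0000 → r = 13
L² = (x₁ − r cos θ₁)² + (r sin θ₁ − e)² = 35721.0047 → L = 189.0000 → L = 189
check at θ₃=236°: x = 179.8240 (printed 179.8240) ✓

r = 13, L = 189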